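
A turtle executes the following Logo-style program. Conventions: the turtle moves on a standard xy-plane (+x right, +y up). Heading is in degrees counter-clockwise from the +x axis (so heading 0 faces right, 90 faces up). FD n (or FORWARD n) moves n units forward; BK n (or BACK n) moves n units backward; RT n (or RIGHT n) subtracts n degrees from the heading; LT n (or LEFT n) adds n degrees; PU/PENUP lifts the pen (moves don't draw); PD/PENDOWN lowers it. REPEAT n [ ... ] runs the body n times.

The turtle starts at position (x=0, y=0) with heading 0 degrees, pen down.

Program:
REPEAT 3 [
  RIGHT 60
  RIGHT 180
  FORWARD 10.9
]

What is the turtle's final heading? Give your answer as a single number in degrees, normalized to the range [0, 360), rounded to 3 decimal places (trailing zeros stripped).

Answer: 0

Derivation:
Executing turtle program step by step:
Start: pos=(0,0), heading=0, pen down
REPEAT 3 [
  -- iteration 1/3 --
  RT 60: heading 0 -> 300
  RT 180: heading 300 -> 120
  FD 10.9: (0,0) -> (-5.45,9.44) [heading=120, draw]
  -- iteration 2/3 --
  RT 60: heading 120 -> 60
  RT 180: heading 60 -> 240
  FD 10.9: (-5.45,9.44) -> (-10.9,0) [heading=240, draw]
  -- iteration 3/3 --
  RT 60: heading 240 -> 180
  RT 180: heading 180 -> 0
  FD 10.9: (-10.9,0) -> (0,0) [heading=0, draw]
]
Final: pos=(0,0), heading=0, 3 segment(s) drawn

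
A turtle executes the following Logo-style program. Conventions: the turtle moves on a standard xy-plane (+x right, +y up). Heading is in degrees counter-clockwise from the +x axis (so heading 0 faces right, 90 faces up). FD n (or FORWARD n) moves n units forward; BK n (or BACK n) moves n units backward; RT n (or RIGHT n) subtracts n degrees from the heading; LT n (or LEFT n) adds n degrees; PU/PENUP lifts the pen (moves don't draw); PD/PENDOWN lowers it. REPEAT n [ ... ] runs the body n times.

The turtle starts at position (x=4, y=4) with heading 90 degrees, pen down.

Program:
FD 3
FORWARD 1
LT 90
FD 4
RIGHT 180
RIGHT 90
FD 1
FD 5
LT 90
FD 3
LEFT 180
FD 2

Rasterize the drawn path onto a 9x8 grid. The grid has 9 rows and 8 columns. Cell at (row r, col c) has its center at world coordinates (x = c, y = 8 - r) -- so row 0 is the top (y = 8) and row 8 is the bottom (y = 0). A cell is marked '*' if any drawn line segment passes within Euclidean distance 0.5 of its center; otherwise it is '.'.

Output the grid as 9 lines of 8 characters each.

Answer: *****...
*...*...
*...*...
*...*...
*...*...
*.......
****....
........
........

Derivation:
Segment 0: (4,4) -> (4,7)
Segment 1: (4,7) -> (4,8)
Segment 2: (4,8) -> (0,8)
Segment 3: (0,8) -> (0,7)
Segment 4: (0,7) -> (0,2)
Segment 5: (0,2) -> (3,2)
Segment 6: (3,2) -> (1,2)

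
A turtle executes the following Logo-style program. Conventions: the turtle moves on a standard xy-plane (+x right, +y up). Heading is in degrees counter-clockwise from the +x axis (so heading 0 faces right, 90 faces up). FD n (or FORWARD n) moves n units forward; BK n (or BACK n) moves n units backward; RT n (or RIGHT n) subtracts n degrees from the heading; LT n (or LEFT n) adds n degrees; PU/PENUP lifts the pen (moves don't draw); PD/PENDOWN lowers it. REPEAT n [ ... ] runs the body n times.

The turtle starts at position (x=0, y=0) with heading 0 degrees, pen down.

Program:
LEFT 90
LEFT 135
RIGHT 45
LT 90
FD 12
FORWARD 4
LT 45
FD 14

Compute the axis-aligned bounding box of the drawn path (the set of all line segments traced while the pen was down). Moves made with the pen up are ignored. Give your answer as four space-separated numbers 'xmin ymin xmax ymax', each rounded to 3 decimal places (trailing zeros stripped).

Executing turtle program step by step:
Start: pos=(0,0), heading=0, pen down
LT 90: heading 0 -> 90
LT 135: heading 90 -> 225
RT 45: heading 225 -> 180
LT 90: heading 180 -> 270
FD 12: (0,0) -> (0,-12) [heading=270, draw]
FD 4: (0,-12) -> (0,-16) [heading=270, draw]
LT 45: heading 270 -> 315
FD 14: (0,-16) -> (9.899,-25.899) [heading=315, draw]
Final: pos=(9.899,-25.899), heading=315, 3 segment(s) drawn

Segment endpoints: x in {0, 0, 0, 9.899}, y in {-25.899, -16, -12, 0}
xmin=0, ymin=-25.899, xmax=9.899, ymax=0

Answer: 0 -25.899 9.899 0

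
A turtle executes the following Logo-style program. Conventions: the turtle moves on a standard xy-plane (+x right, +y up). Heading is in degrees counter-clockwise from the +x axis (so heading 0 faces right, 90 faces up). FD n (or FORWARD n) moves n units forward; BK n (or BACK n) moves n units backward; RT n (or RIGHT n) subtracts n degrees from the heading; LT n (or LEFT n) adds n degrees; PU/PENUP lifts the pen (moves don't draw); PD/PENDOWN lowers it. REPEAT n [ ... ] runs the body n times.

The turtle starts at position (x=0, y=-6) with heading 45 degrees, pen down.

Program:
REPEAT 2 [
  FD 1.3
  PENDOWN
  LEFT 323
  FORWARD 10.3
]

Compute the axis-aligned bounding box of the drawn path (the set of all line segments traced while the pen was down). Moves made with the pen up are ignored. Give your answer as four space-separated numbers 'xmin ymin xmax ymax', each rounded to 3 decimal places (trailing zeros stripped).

Answer: 0 -8.46 21.415 -3.466

Derivation:
Executing turtle program step by step:
Start: pos=(0,-6), heading=45, pen down
REPEAT 2 [
  -- iteration 1/2 --
  FD 1.3: (0,-6) -> (0.919,-5.081) [heading=45, draw]
  PD: pen down
  LT 323: heading 45 -> 8
  FD 10.3: (0.919,-5.081) -> (11.119,-3.647) [heading=8, draw]
  -- iteration 2/2 --
  FD 1.3: (11.119,-3.647) -> (12.406,-3.466) [heading=8, draw]
  PD: pen down
  LT 323: heading 8 -> 331
  FD 10.3: (12.406,-3.466) -> (21.415,-8.46) [heading=331, draw]
]
Final: pos=(21.415,-8.46), heading=331, 4 segment(s) drawn

Segment endpoints: x in {0, 0.919, 11.119, 12.406, 21.415}, y in {-8.46, -6, -5.081, -3.647, -3.466}
xmin=0, ymin=-8.46, xmax=21.415, ymax=-3.466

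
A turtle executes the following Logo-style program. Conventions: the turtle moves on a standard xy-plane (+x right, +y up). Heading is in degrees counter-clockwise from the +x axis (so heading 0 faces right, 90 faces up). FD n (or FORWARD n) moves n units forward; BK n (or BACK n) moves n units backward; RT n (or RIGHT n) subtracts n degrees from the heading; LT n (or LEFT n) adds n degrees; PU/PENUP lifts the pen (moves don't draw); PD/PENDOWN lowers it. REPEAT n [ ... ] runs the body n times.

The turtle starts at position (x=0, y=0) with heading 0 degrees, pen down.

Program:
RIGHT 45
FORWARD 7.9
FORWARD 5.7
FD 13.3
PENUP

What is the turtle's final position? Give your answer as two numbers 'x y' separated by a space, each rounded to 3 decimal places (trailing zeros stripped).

Answer: 19.021 -19.021

Derivation:
Executing turtle program step by step:
Start: pos=(0,0), heading=0, pen down
RT 45: heading 0 -> 315
FD 7.9: (0,0) -> (5.586,-5.586) [heading=315, draw]
FD 5.7: (5.586,-5.586) -> (9.617,-9.617) [heading=315, draw]
FD 13.3: (9.617,-9.617) -> (19.021,-19.021) [heading=315, draw]
PU: pen up
Final: pos=(19.021,-19.021), heading=315, 3 segment(s) drawn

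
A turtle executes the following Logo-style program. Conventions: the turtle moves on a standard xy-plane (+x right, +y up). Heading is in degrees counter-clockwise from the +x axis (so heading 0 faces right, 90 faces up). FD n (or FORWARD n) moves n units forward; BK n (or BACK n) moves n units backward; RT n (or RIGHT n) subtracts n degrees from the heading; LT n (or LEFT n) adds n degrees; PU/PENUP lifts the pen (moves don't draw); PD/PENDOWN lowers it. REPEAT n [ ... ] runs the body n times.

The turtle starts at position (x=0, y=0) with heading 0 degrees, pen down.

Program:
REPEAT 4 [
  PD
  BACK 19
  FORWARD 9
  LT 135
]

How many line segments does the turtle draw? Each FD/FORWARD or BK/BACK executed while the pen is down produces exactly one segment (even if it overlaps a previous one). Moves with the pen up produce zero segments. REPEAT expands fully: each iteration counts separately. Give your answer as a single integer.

Answer: 8

Derivation:
Executing turtle program step by step:
Start: pos=(0,0), heading=0, pen down
REPEAT 4 [
  -- iteration 1/4 --
  PD: pen down
  BK 19: (0,0) -> (-19,0) [heading=0, draw]
  FD 9: (-19,0) -> (-10,0) [heading=0, draw]
  LT 135: heading 0 -> 135
  -- iteration 2/4 --
  PD: pen down
  BK 19: (-10,0) -> (3.435,-13.435) [heading=135, draw]
  FD 9: (3.435,-13.435) -> (-2.929,-7.071) [heading=135, draw]
  LT 135: heading 135 -> 270
  -- iteration 3/4 --
  PD: pen down
  BK 19: (-2.929,-7.071) -> (-2.929,11.929) [heading=270, draw]
  FD 9: (-2.929,11.929) -> (-2.929,2.929) [heading=270, draw]
  LT 135: heading 270 -> 45
  -- iteration 4/4 --
  PD: pen down
  BK 19: (-2.929,2.929) -> (-16.364,-10.506) [heading=45, draw]
  FD 9: (-16.364,-10.506) -> (-10,-4.142) [heading=45, draw]
  LT 135: heading 45 -> 180
]
Final: pos=(-10,-4.142), heading=180, 8 segment(s) drawn
Segments drawn: 8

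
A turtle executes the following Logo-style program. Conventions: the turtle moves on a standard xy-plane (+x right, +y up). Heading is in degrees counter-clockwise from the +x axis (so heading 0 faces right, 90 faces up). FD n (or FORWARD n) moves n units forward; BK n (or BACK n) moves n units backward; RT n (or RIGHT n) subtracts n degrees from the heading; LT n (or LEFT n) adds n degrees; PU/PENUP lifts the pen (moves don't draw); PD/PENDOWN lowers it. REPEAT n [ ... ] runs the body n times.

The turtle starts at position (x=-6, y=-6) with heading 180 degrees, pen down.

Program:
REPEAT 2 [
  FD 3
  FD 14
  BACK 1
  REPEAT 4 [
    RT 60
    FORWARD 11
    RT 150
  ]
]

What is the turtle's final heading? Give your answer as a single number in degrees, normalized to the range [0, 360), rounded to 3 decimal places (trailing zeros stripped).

Answer: 300

Derivation:
Executing turtle program step by step:
Start: pos=(-6,-6), heading=180, pen down
REPEAT 2 [
  -- iteration 1/2 --
  FD 3: (-6,-6) -> (-9,-6) [heading=180, draw]
  FD 14: (-9,-6) -> (-23,-6) [heading=180, draw]
  BK 1: (-23,-6) -> (-22,-6) [heading=180, draw]
  REPEAT 4 [
    -- iteration 1/4 --
    RT 60: heading 180 -> 120
    FD 11: (-22,-6) -> (-27.5,3.526) [heading=120, draw]
    RT 150: heading 120 -> 330
    -- iteration 2/4 --
    RT 60: heading 330 -> 270
    FD 11: (-27.5,3.526) -> (-27.5,-7.474) [heading=270, draw]
    RT 150: heading 270 -> 120
    -- iteration 3/4 --
    RT 60: heading 120 -> 60
    FD 11: (-27.5,-7.474) -> (-22,2.053) [heading=60, draw]
    RT 150: heading 60 -> 270
    -- iteration 4/4 --
    RT 60: heading 270 -> 210
    FD 11: (-22,2.053) -> (-31.526,-3.447) [heading=210, draw]
    RT 150: heading 210 -> 60
  ]
  -- iteration 2/2 --
  FD 3: (-31.526,-3.447) -> (-30.026,-0.849) [heading=60, draw]
  FD 14: (-30.026,-0.849) -> (-23.026,11.275) [heading=60, draw]
  BK 1: (-23.026,11.275) -> (-23.526,10.409) [heading=60, draw]
  REPEAT 4 [
    -- iteration 1/4 --
    RT 60: heading 60 -> 0
    FD 11: (-23.526,10.409) -> (-12.526,10.409) [heading=0, draw]
    RT 150: heading 0 -> 210
    -- iteration 2/4 --
    RT 60: heading 210 -> 150
    FD 11: (-12.526,10.409) -> (-22.053,15.909) [heading=150, draw]
    RT 150: heading 150 -> 0
    -- iteration 3/4 --
    RT 60: heading 0 -> 300
    FD 11: (-22.053,15.909) -> (-16.553,6.383) [heading=300, draw]
    RT 150: heading 300 -> 150
    -- iteration 4/4 --
    RT 60: heading 150 -> 90
    FD 11: (-16.553,6.383) -> (-16.553,17.383) [heading=90, draw]
    RT 150: heading 90 -> 300
  ]
]
Final: pos=(-16.553,17.383), heading=300, 14 segment(s) drawn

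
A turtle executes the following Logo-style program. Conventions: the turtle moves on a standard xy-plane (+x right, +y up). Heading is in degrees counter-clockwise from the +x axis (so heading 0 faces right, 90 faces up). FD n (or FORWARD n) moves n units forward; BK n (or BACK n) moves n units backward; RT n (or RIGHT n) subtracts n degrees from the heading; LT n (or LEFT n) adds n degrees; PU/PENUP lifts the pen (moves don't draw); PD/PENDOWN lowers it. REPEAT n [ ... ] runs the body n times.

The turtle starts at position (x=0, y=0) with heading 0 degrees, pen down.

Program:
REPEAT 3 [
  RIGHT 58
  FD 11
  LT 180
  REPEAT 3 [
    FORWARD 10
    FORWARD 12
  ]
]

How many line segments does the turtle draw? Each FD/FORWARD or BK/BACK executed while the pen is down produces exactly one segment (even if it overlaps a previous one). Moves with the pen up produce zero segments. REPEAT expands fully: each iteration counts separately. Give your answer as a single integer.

Executing turtle program step by step:
Start: pos=(0,0), heading=0, pen down
REPEAT 3 [
  -- iteration 1/3 --
  RT 58: heading 0 -> 302
  FD 11: (0,0) -> (5.829,-9.329) [heading=302, draw]
  LT 180: heading 302 -> 122
  REPEAT 3 [
    -- iteration 1/3 --
    FD 10: (5.829,-9.329) -> (0.53,-0.848) [heading=122, draw]
    FD 12: (0.53,-0.848) -> (-5.829,9.329) [heading=122, draw]
    -- iteration 2/3 --
    FD 10: (-5.829,9.329) -> (-11.128,17.809) [heading=122, draw]
    FD 12: (-11.128,17.809) -> (-17.487,27.986) [heading=122, draw]
    -- iteration 3/3 --
    FD 10: (-17.487,27.986) -> (-22.787,36.466) [heading=122, draw]
    FD 12: (-22.787,36.466) -> (-29.146,46.643) [heading=122, draw]
  ]
  -- iteration 2/3 --
  RT 58: heading 122 -> 64
  FD 11: (-29.146,46.643) -> (-24.323,56.529) [heading=64, draw]
  LT 180: heading 64 -> 244
  REPEAT 3 [
    -- iteration 1/3 --
    FD 10: (-24.323,56.529) -> (-28.707,47.541) [heading=244, draw]
    FD 12: (-28.707,47.541) -> (-33.968,36.756) [heading=244, draw]
    -- iteration 2/3 --
    FD 10: (-33.968,36.756) -> (-38.351,27.768) [heading=244, draw]
    FD 12: (-38.351,27.768) -> (-43.612,16.982) [heading=244, draw]
    -- iteration 3/3 --
    FD 10: (-43.612,16.982) -> (-47.996,7.995) [heading=244, draw]
    FD 12: (-47.996,7.995) -> (-53.256,-2.791) [heading=244, draw]
  ]
  -- iteration 3/3 --
  RT 58: heading 244 -> 186
  FD 11: (-53.256,-2.791) -> (-64.196,-3.941) [heading=186, draw]
  LT 180: heading 186 -> 6
  REPEAT 3 [
    -- iteration 1/3 --
    FD 10: (-64.196,-3.941) -> (-54.25,-2.896) [heading=6, draw]
    FD 12: (-54.25,-2.896) -> (-42.316,-1.641) [heading=6, draw]
    -- iteration 2/3 --
    FD 10: (-42.316,-1.641) -> (-32.371,-0.596) [heading=6, draw]
    FD 12: (-32.371,-0.596) -> (-20.437,0.658) [heading=6, draw]
    -- iteration 3/3 --
    FD 10: (-20.437,0.658) -> (-10.492,1.704) [heading=6, draw]
    FD 12: (-10.492,1.704) -> (1.443,2.958) [heading=6, draw]
  ]
]
Final: pos=(1.443,2.958), heading=6, 21 segment(s) drawn
Segments drawn: 21

Answer: 21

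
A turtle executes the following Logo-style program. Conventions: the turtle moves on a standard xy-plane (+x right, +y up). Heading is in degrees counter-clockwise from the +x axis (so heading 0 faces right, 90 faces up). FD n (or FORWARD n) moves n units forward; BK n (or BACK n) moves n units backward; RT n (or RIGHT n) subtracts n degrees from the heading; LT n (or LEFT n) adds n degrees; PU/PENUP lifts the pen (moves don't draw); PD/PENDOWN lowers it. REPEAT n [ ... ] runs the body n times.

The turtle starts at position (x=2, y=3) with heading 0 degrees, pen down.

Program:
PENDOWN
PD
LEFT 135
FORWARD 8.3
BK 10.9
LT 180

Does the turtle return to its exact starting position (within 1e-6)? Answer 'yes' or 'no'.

Executing turtle program step by step:
Start: pos=(2,3), heading=0, pen down
PD: pen down
PD: pen down
LT 135: heading 0 -> 135
FD 8.3: (2,3) -> (-3.869,8.869) [heading=135, draw]
BK 10.9: (-3.869,8.869) -> (3.838,1.162) [heading=135, draw]
LT 180: heading 135 -> 315
Final: pos=(3.838,1.162), heading=315, 2 segment(s) drawn

Start position: (2, 3)
Final position: (3.838, 1.162)
Distance = 2.6; >= 1e-6 -> NOT closed

Answer: no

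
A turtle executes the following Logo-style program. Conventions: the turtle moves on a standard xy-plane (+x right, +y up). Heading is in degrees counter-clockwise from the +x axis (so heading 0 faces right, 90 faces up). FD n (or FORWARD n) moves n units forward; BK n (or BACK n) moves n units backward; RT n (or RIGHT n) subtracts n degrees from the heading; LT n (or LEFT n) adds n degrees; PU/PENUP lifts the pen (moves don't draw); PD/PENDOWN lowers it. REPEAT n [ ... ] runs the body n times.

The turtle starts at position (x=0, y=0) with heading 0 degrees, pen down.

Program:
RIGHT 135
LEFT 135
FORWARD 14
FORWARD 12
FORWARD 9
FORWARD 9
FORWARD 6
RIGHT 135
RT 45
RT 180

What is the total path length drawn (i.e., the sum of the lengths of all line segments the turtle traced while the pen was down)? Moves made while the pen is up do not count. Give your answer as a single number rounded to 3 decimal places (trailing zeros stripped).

Executing turtle program step by step:
Start: pos=(0,0), heading=0, pen down
RT 135: heading 0 -> 225
LT 135: heading 225 -> 0
FD 14: (0,0) -> (14,0) [heading=0, draw]
FD 12: (14,0) -> (26,0) [heading=0, draw]
FD 9: (26,0) -> (35,0) [heading=0, draw]
FD 9: (35,0) -> (44,0) [heading=0, draw]
FD 6: (44,0) -> (50,0) [heading=0, draw]
RT 135: heading 0 -> 225
RT 45: heading 225 -> 180
RT 180: heading 180 -> 0
Final: pos=(50,0), heading=0, 5 segment(s) drawn

Segment lengths:
  seg 1: (0,0) -> (14,0), length = 14
  seg 2: (14,0) -> (26,0), length = 12
  seg 3: (26,0) -> (35,0), length = 9
  seg 4: (35,0) -> (44,0), length = 9
  seg 5: (44,0) -> (50,0), length = 6
Total = 50

Answer: 50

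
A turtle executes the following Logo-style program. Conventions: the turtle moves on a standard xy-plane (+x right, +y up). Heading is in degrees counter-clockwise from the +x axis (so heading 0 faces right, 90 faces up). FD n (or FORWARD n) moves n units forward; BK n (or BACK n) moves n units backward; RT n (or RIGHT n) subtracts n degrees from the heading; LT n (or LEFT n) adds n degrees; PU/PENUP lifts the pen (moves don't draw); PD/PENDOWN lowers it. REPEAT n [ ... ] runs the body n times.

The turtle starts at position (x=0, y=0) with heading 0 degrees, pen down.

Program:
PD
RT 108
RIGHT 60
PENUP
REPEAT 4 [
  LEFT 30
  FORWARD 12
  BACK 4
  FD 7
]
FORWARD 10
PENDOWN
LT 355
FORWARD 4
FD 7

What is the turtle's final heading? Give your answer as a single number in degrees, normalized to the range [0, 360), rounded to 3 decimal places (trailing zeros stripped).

Executing turtle program step by step:
Start: pos=(0,0), heading=0, pen down
PD: pen down
RT 108: heading 0 -> 252
RT 60: heading 252 -> 192
PU: pen up
REPEAT 4 [
  -- iteration 1/4 --
  LT 30: heading 192 -> 222
  FD 12: (0,0) -> (-8.918,-8.03) [heading=222, move]
  BK 4: (-8.918,-8.03) -> (-5.945,-5.353) [heading=222, move]
  FD 7: (-5.945,-5.353) -> (-11.147,-10.037) [heading=222, move]
  -- iteration 2/4 --
  LT 30: heading 222 -> 252
  FD 12: (-11.147,-10.037) -> (-14.855,-21.45) [heading=252, move]
  BK 4: (-14.855,-21.45) -> (-13.619,-17.645) [heading=252, move]
  FD 7: (-13.619,-17.645) -> (-15.782,-24.303) [heading=252, move]
  -- iteration 3/4 --
  LT 30: heading 252 -> 282
  FD 12: (-15.782,-24.303) -> (-13.287,-36.041) [heading=282, move]
  BK 4: (-13.287,-36.041) -> (-14.119,-32.128) [heading=282, move]
  FD 7: (-14.119,-32.128) -> (-12.664,-38.975) [heading=282, move]
  -- iteration 4/4 --
  LT 30: heading 282 -> 312
  FD 12: (-12.664,-38.975) -> (-4.634,-47.893) [heading=312, move]
  BK 4: (-4.634,-47.893) -> (-7.311,-44.92) [heading=312, move]
  FD 7: (-7.311,-44.92) -> (-2.627,-50.122) [heading=312, move]
]
FD 10: (-2.627,-50.122) -> (4.065,-57.554) [heading=312, move]
PD: pen down
LT 355: heading 312 -> 307
FD 4: (4.065,-57.554) -> (6.472,-60.748) [heading=307, draw]
FD 7: (6.472,-60.748) -> (10.684,-66.339) [heading=307, draw]
Final: pos=(10.684,-66.339), heading=307, 2 segment(s) drawn

Answer: 307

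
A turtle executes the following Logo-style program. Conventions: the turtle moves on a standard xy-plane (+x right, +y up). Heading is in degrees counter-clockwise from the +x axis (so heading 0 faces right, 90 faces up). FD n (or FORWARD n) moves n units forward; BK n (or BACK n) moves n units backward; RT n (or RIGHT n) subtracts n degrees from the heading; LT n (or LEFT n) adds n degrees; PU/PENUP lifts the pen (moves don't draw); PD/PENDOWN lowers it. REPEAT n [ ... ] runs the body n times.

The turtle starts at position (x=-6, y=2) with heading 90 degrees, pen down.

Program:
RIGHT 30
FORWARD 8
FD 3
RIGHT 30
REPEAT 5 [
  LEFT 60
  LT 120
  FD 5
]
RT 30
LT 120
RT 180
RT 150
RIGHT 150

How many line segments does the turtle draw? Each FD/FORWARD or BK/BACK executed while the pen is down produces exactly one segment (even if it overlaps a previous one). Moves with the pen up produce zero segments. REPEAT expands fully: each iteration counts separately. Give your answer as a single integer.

Executing turtle program step by step:
Start: pos=(-6,2), heading=90, pen down
RT 30: heading 90 -> 60
FD 8: (-6,2) -> (-2,8.928) [heading=60, draw]
FD 3: (-2,8.928) -> (-0.5,11.526) [heading=60, draw]
RT 30: heading 60 -> 30
REPEAT 5 [
  -- iteration 1/5 --
  LT 60: heading 30 -> 90
  LT 120: heading 90 -> 210
  FD 5: (-0.5,11.526) -> (-4.83,9.026) [heading=210, draw]
  -- iteration 2/5 --
  LT 60: heading 210 -> 270
  LT 120: heading 270 -> 30
  FD 5: (-4.83,9.026) -> (-0.5,11.526) [heading=30, draw]
  -- iteration 3/5 --
  LT 60: heading 30 -> 90
  LT 120: heading 90 -> 210
  FD 5: (-0.5,11.526) -> (-4.83,9.026) [heading=210, draw]
  -- iteration 4/5 --
  LT 60: heading 210 -> 270
  LT 120: heading 270 -> 30
  FD 5: (-4.83,9.026) -> (-0.5,11.526) [heading=30, draw]
  -- iteration 5/5 --
  LT 60: heading 30 -> 90
  LT 120: heading 90 -> 210
  FD 5: (-0.5,11.526) -> (-4.83,9.026) [heading=210, draw]
]
RT 30: heading 210 -> 180
LT 120: heading 180 -> 300
RT 180: heading 300 -> 120
RT 150: heading 120 -> 330
RT 150: heading 330 -> 180
Final: pos=(-4.83,9.026), heading=180, 7 segment(s) drawn
Segments drawn: 7

Answer: 7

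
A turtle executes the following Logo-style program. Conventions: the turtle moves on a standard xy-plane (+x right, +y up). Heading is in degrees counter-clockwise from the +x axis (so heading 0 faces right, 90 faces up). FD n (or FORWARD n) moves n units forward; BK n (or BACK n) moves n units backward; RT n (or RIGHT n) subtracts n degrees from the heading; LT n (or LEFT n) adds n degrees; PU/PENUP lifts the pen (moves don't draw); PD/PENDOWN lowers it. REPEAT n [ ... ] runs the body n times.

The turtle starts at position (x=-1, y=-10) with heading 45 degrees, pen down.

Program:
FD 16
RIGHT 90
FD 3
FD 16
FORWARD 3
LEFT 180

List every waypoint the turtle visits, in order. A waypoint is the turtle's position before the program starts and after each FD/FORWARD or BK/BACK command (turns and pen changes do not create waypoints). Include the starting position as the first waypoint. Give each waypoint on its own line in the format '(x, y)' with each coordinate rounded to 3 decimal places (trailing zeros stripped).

Answer: (-1, -10)
(10.314, 1.314)
(12.435, -0.808)
(23.749, -12.121)
(25.87, -14.243)

Derivation:
Executing turtle program step by step:
Start: pos=(-1,-10), heading=45, pen down
FD 16: (-1,-10) -> (10.314,1.314) [heading=45, draw]
RT 90: heading 45 -> 315
FD 3: (10.314,1.314) -> (12.435,-0.808) [heading=315, draw]
FD 16: (12.435,-0.808) -> (23.749,-12.121) [heading=315, draw]
FD 3: (23.749,-12.121) -> (25.87,-14.243) [heading=315, draw]
LT 180: heading 315 -> 135
Final: pos=(25.87,-14.243), heading=135, 4 segment(s) drawn
Waypoints (5 total):
(-1, -10)
(10.314, 1.314)
(12.435, -0.808)
(23.749, -12.121)
(25.87, -14.243)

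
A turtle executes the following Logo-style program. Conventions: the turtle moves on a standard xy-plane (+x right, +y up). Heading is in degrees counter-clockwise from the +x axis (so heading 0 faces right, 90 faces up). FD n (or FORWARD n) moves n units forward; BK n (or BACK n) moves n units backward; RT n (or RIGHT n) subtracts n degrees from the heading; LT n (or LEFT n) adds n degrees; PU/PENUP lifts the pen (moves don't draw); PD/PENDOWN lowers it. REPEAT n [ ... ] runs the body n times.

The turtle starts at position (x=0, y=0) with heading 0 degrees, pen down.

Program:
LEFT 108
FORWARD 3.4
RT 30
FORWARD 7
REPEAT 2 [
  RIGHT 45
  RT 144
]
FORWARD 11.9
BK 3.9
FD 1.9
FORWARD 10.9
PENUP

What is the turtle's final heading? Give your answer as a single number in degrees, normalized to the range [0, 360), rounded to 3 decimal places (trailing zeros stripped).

Answer: 60

Derivation:
Executing turtle program step by step:
Start: pos=(0,0), heading=0, pen down
LT 108: heading 0 -> 108
FD 3.4: (0,0) -> (-1.051,3.234) [heading=108, draw]
RT 30: heading 108 -> 78
FD 7: (-1.051,3.234) -> (0.405,10.081) [heading=78, draw]
REPEAT 2 [
  -- iteration 1/2 --
  RT 45: heading 78 -> 33
  RT 144: heading 33 -> 249
  -- iteration 2/2 --
  RT 45: heading 249 -> 204
  RT 144: heading 204 -> 60
]
FD 11.9: (0.405,10.081) -> (6.355,20.386) [heading=60, draw]
BK 3.9: (6.355,20.386) -> (4.405,17.009) [heading=60, draw]
FD 1.9: (4.405,17.009) -> (5.355,18.654) [heading=60, draw]
FD 10.9: (5.355,18.654) -> (10.805,28.094) [heading=60, draw]
PU: pen up
Final: pos=(10.805,28.094), heading=60, 6 segment(s) drawn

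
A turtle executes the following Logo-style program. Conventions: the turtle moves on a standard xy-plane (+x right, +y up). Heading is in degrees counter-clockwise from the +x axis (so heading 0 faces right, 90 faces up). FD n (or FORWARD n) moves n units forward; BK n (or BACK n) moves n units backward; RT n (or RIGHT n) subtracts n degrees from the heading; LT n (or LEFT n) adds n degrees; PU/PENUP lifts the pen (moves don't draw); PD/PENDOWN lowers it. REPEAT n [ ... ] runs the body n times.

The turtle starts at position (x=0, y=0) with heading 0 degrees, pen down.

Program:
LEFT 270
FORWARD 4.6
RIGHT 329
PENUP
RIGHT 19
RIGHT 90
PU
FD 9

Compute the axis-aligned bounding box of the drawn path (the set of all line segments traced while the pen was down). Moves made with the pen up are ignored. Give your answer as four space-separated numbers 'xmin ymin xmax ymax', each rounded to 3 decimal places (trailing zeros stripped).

Answer: 0 -4.6 0 0

Derivation:
Executing turtle program step by step:
Start: pos=(0,0), heading=0, pen down
LT 270: heading 0 -> 270
FD 4.6: (0,0) -> (0,-4.6) [heading=270, draw]
RT 329: heading 270 -> 301
PU: pen up
RT 19: heading 301 -> 282
RT 90: heading 282 -> 192
PU: pen up
FD 9: (0,-4.6) -> (-8.803,-6.471) [heading=192, move]
Final: pos=(-8.803,-6.471), heading=192, 1 segment(s) drawn

Segment endpoints: x in {0, 0}, y in {-4.6, 0}
xmin=0, ymin=-4.6, xmax=0, ymax=0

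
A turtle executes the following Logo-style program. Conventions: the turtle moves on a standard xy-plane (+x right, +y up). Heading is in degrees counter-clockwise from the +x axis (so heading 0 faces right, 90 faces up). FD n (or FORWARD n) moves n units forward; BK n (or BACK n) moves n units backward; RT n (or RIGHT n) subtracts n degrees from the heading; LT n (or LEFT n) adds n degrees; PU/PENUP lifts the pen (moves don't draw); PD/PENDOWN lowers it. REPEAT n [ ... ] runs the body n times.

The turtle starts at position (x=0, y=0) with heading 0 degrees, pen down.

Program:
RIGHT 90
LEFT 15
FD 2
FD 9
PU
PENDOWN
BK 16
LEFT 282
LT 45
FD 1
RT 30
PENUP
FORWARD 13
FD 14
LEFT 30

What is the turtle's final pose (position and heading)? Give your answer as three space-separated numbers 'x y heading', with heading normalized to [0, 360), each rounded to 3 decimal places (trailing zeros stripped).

Answer: -21.668 -14.188 252

Derivation:
Executing turtle program step by step:
Start: pos=(0,0), heading=0, pen down
RT 90: heading 0 -> 270
LT 15: heading 270 -> 285
FD 2: (0,0) -> (0.518,-1.932) [heading=285, draw]
FD 9: (0.518,-1.932) -> (2.847,-10.625) [heading=285, draw]
PU: pen up
PD: pen down
BK 16: (2.847,-10.625) -> (-1.294,4.83) [heading=285, draw]
LT 282: heading 285 -> 207
LT 45: heading 207 -> 252
FD 1: (-1.294,4.83) -> (-1.603,3.879) [heading=252, draw]
RT 30: heading 252 -> 222
PU: pen up
FD 13: (-1.603,3.879) -> (-11.264,-4.82) [heading=222, move]
FD 14: (-11.264,-4.82) -> (-21.668,-14.188) [heading=222, move]
LT 30: heading 222 -> 252
Final: pos=(-21.668,-14.188), heading=252, 4 segment(s) drawn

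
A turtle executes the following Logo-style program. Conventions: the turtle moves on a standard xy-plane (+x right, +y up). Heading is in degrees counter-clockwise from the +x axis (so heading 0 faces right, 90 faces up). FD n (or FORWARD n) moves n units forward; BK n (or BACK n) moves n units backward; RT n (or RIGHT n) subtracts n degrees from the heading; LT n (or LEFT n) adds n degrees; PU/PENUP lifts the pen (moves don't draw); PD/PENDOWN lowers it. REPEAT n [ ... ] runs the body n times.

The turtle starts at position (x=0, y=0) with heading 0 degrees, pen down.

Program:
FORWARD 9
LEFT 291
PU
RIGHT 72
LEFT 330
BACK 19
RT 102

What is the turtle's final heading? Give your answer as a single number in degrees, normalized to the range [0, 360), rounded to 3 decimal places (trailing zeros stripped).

Executing turtle program step by step:
Start: pos=(0,0), heading=0, pen down
FD 9: (0,0) -> (9,0) [heading=0, draw]
LT 291: heading 0 -> 291
PU: pen up
RT 72: heading 291 -> 219
LT 330: heading 219 -> 189
BK 19: (9,0) -> (27.766,2.972) [heading=189, move]
RT 102: heading 189 -> 87
Final: pos=(27.766,2.972), heading=87, 1 segment(s) drawn

Answer: 87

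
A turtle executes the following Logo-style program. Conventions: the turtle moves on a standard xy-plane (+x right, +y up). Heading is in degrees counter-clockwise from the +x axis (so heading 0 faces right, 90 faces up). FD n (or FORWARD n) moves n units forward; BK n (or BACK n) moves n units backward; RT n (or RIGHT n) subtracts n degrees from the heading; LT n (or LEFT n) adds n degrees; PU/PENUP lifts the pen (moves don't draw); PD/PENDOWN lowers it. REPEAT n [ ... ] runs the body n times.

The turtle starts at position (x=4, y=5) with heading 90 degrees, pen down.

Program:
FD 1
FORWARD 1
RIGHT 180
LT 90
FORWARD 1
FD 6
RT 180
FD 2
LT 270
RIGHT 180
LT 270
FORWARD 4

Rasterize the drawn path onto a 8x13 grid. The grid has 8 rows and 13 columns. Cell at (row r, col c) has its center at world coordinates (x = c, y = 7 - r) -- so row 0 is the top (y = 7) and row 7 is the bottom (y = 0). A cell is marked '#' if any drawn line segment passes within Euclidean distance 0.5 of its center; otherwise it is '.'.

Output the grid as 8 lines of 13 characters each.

Segment 0: (4,5) -> (4,6)
Segment 1: (4,6) -> (4,7)
Segment 2: (4,7) -> (5,7)
Segment 3: (5,7) -> (11,7)
Segment 4: (11,7) -> (9,7)
Segment 5: (9,7) -> (5,7)

Answer: ....########.
....#........
....#........
.............
.............
.............
.............
.............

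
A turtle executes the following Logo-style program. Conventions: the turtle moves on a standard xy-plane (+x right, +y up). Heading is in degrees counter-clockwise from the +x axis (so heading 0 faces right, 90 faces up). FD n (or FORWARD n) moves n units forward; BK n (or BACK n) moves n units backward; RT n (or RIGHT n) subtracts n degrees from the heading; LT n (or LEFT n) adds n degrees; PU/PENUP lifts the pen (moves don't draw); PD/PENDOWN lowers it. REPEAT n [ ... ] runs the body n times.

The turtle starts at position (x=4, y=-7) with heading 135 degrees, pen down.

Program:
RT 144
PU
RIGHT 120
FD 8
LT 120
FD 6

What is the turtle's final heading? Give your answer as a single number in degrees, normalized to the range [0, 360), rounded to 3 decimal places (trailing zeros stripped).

Executing turtle program step by step:
Start: pos=(4,-7), heading=135, pen down
RT 144: heading 135 -> 351
PU: pen up
RT 120: heading 351 -> 231
FD 8: (4,-7) -> (-1.035,-13.217) [heading=231, move]
LT 120: heading 231 -> 351
FD 6: (-1.035,-13.217) -> (4.892,-14.156) [heading=351, move]
Final: pos=(4.892,-14.156), heading=351, 0 segment(s) drawn

Answer: 351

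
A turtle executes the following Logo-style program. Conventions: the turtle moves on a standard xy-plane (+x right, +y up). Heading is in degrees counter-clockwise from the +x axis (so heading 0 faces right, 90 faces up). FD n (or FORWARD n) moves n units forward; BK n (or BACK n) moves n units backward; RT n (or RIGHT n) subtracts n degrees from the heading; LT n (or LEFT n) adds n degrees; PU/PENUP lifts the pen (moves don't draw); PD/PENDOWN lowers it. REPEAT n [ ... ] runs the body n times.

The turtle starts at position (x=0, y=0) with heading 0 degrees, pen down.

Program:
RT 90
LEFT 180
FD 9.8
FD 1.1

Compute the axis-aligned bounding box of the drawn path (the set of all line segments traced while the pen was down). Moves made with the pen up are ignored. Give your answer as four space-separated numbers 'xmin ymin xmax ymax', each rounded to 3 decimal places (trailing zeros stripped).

Executing turtle program step by step:
Start: pos=(0,0), heading=0, pen down
RT 90: heading 0 -> 270
LT 180: heading 270 -> 90
FD 9.8: (0,0) -> (0,9.8) [heading=90, draw]
FD 1.1: (0,9.8) -> (0,10.9) [heading=90, draw]
Final: pos=(0,10.9), heading=90, 2 segment(s) drawn

Segment endpoints: x in {0, 0, 0}, y in {0, 9.8, 10.9}
xmin=0, ymin=0, xmax=0, ymax=10.9

Answer: 0 0 0 10.9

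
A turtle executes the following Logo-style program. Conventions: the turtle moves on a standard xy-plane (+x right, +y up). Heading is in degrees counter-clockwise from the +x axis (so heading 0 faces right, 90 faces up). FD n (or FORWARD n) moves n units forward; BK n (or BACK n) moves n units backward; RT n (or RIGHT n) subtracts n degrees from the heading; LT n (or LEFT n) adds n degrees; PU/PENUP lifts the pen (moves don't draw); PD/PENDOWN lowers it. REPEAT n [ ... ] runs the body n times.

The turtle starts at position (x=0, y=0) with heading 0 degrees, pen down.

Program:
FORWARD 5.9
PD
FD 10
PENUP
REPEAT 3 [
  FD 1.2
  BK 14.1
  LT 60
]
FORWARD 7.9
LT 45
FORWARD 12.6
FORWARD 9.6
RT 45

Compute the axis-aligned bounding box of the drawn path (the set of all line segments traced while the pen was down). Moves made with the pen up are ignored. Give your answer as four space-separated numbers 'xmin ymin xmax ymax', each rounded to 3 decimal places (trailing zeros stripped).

Executing turtle program step by step:
Start: pos=(0,0), heading=0, pen down
FD 5.9: (0,0) -> (5.9,0) [heading=0, draw]
PD: pen down
FD 10: (5.9,0) -> (15.9,0) [heading=0, draw]
PU: pen up
REPEAT 3 [
  -- iteration 1/3 --
  FD 1.2: (15.9,0) -> (17.1,0) [heading=0, move]
  BK 14.1: (17.1,0) -> (3,0) [heading=0, move]
  LT 60: heading 0 -> 60
  -- iteration 2/3 --
  FD 1.2: (3,0) -> (3.6,1.039) [heading=60, move]
  BK 14.1: (3.6,1.039) -> (-3.45,-11.172) [heading=60, move]
  LT 60: heading 60 -> 120
  -- iteration 3/3 --
  FD 1.2: (-3.45,-11.172) -> (-4.05,-10.132) [heading=120, move]
  BK 14.1: (-4.05,-10.132) -> (3,-22.343) [heading=120, move]
  LT 60: heading 120 -> 180
]
FD 7.9: (3,-22.343) -> (-4.9,-22.343) [heading=180, move]
LT 45: heading 180 -> 225
FD 12.6: (-4.9,-22.343) -> (-13.81,-31.253) [heading=225, move]
FD 9.6: (-13.81,-31.253) -> (-20.598,-38.041) [heading=225, move]
RT 45: heading 225 -> 180
Final: pos=(-20.598,-38.041), heading=180, 2 segment(s) drawn

Segment endpoints: x in {0, 5.9, 15.9}, y in {0}
xmin=0, ymin=0, xmax=15.9, ymax=0

Answer: 0 0 15.9 0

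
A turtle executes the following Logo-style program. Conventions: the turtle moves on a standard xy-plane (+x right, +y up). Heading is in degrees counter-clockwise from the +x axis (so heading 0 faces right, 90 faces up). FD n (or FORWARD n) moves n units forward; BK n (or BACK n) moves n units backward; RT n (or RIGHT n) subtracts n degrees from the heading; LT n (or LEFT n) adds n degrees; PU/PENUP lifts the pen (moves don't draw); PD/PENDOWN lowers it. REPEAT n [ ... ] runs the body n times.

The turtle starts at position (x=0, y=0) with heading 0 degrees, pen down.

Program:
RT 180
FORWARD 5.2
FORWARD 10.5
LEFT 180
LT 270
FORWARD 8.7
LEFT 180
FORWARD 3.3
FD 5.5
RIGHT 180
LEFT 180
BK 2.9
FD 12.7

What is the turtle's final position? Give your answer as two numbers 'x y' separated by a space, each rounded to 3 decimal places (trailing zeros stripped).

Answer: -15.7 9.9

Derivation:
Executing turtle program step by step:
Start: pos=(0,0), heading=0, pen down
RT 180: heading 0 -> 180
FD 5.2: (0,0) -> (-5.2,0) [heading=180, draw]
FD 10.5: (-5.2,0) -> (-15.7,0) [heading=180, draw]
LT 180: heading 180 -> 0
LT 270: heading 0 -> 270
FD 8.7: (-15.7,0) -> (-15.7,-8.7) [heading=270, draw]
LT 180: heading 270 -> 90
FD 3.3: (-15.7,-8.7) -> (-15.7,-5.4) [heading=90, draw]
FD 5.5: (-15.7,-5.4) -> (-15.7,0.1) [heading=90, draw]
RT 180: heading 90 -> 270
LT 180: heading 270 -> 90
BK 2.9: (-15.7,0.1) -> (-15.7,-2.8) [heading=90, draw]
FD 12.7: (-15.7,-2.8) -> (-15.7,9.9) [heading=90, draw]
Final: pos=(-15.7,9.9), heading=90, 7 segment(s) drawn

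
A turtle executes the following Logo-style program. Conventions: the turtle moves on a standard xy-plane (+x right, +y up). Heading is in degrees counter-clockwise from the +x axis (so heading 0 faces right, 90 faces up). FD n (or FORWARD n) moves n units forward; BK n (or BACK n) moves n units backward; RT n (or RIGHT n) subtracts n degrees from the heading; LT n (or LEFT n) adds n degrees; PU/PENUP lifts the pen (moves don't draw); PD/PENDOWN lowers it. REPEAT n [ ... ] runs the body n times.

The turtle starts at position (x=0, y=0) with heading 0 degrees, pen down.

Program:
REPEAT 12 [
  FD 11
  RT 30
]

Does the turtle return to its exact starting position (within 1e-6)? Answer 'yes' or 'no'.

Executing turtle program step by step:
Start: pos=(0,0), heading=0, pen down
REPEAT 12 [
  -- iteration 1/12 --
  FD 11: (0,0) -> (11,0) [heading=0, draw]
  RT 30: heading 0 -> 330
  -- iteration 2/12 --
  FD 11: (11,0) -> (20.526,-5.5) [heading=330, draw]
  RT 30: heading 330 -> 300
  -- iteration 3/12 --
  FD 11: (20.526,-5.5) -> (26.026,-15.026) [heading=300, draw]
  RT 30: heading 300 -> 270
  -- iteration 4/12 --
  FD 11: (26.026,-15.026) -> (26.026,-26.026) [heading=270, draw]
  RT 30: heading 270 -> 240
  -- iteration 5/12 --
  FD 11: (26.026,-26.026) -> (20.526,-35.553) [heading=240, draw]
  RT 30: heading 240 -> 210
  -- iteration 6/12 --
  FD 11: (20.526,-35.553) -> (11,-41.053) [heading=210, draw]
  RT 30: heading 210 -> 180
  -- iteration 7/12 --
  FD 11: (11,-41.053) -> (0,-41.053) [heading=180, draw]
  RT 30: heading 180 -> 150
  -- iteration 8/12 --
  FD 11: (0,-41.053) -> (-9.526,-35.553) [heading=150, draw]
  RT 30: heading 150 -> 120
  -- iteration 9/12 --
  FD 11: (-9.526,-35.553) -> (-15.026,-26.026) [heading=120, draw]
  RT 30: heading 120 -> 90
  -- iteration 10/12 --
  FD 11: (-15.026,-26.026) -> (-15.026,-15.026) [heading=90, draw]
  RT 30: heading 90 -> 60
  -- iteration 11/12 --
  FD 11: (-15.026,-15.026) -> (-9.526,-5.5) [heading=60, draw]
  RT 30: heading 60 -> 30
  -- iteration 12/12 --
  FD 11: (-9.526,-5.5) -> (0,0) [heading=30, draw]
  RT 30: heading 30 -> 0
]
Final: pos=(0,0), heading=0, 12 segment(s) drawn

Start position: (0, 0)
Final position: (0, 0)
Distance = 0; < 1e-6 -> CLOSED

Answer: yes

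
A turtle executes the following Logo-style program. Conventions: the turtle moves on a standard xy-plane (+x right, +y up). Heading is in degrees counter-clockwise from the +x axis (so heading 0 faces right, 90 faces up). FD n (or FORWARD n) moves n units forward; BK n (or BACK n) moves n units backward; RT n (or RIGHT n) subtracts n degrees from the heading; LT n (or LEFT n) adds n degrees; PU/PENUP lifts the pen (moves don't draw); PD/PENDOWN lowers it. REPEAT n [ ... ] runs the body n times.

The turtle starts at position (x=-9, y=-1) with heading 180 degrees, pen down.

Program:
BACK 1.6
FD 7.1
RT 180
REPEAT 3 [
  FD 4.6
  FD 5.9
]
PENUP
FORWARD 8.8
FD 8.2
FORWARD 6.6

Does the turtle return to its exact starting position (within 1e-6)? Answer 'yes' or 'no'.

Answer: no

Derivation:
Executing turtle program step by step:
Start: pos=(-9,-1), heading=180, pen down
BK 1.6: (-9,-1) -> (-7.4,-1) [heading=180, draw]
FD 7.1: (-7.4,-1) -> (-14.5,-1) [heading=180, draw]
RT 180: heading 180 -> 0
REPEAT 3 [
  -- iteration 1/3 --
  FD 4.6: (-14.5,-1) -> (-9.9,-1) [heading=0, draw]
  FD 5.9: (-9.9,-1) -> (-4,-1) [heading=0, draw]
  -- iteration 2/3 --
  FD 4.6: (-4,-1) -> (0.6,-1) [heading=0, draw]
  FD 5.9: (0.6,-1) -> (6.5,-1) [heading=0, draw]
  -- iteration 3/3 --
  FD 4.6: (6.5,-1) -> (11.1,-1) [heading=0, draw]
  FD 5.9: (11.1,-1) -> (17,-1) [heading=0, draw]
]
PU: pen up
FD 8.8: (17,-1) -> (25.8,-1) [heading=0, move]
FD 8.2: (25.8,-1) -> (34,-1) [heading=0, move]
FD 6.6: (34,-1) -> (40.6,-1) [heading=0, move]
Final: pos=(40.6,-1), heading=0, 8 segment(s) drawn

Start position: (-9, -1)
Final position: (40.6, -1)
Distance = 49.6; >= 1e-6 -> NOT closed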